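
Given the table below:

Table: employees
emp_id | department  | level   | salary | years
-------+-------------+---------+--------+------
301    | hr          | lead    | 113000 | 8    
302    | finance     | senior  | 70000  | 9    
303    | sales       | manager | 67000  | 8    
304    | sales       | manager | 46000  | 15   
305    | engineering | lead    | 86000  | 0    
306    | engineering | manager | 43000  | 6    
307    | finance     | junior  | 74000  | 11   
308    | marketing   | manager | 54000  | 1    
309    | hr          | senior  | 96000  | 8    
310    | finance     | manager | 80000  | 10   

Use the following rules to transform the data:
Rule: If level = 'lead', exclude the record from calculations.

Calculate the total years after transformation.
68

Step 1: Identify records where level = 'lead'
Step 2: The excluded records sum to 8
Step 3: Original total years = 76
Step 4: Remaining total = 76 - 8 = 68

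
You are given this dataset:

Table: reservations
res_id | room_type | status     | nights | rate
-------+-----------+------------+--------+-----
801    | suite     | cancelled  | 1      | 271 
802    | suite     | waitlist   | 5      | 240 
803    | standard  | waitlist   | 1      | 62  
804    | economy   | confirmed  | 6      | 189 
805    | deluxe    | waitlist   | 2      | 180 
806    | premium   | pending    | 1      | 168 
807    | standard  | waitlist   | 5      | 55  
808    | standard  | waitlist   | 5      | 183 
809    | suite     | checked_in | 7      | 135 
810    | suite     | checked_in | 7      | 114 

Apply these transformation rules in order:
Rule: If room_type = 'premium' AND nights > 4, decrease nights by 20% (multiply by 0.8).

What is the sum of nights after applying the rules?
40

Step 1: Find records where room_type = 'premium' AND nights > 4
Step 2: 0 records match, summing to 0
Step 3: After multiplier: 0 × 0.8 = 0.0
Step 4: Unaffected records sum: 40
Step 5: Final sum = 0.0 + 40 = 40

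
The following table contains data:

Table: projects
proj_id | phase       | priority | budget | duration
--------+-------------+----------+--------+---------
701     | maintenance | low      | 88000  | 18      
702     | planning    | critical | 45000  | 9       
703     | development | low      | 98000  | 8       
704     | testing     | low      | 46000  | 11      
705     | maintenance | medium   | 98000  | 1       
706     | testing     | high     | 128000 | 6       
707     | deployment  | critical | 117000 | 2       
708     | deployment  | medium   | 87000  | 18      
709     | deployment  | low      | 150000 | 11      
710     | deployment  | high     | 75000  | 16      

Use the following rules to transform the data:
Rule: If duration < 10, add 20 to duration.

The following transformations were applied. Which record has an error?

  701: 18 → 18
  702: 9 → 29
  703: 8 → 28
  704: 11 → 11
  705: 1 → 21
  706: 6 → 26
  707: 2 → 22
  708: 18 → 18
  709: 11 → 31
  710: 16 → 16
Record 709 has an error. The correct transformed value should be 11, not 31.

Step 1: Check each record against the rule
Step 2: Record 709 has duration = 11
Step 3: Since 11 >= 10, the bonus should not have been applied
Step 4: Correct value = 11, but claimed value = 31
Conclusion: Record 709 has the error.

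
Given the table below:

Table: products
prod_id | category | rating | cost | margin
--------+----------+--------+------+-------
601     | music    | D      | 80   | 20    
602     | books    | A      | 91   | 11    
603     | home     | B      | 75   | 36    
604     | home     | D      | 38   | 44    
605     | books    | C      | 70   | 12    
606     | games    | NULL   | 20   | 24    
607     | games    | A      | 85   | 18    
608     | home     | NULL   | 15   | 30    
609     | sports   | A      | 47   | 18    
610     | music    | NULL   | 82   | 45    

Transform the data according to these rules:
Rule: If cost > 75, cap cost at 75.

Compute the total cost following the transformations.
565

Step 1: 4 records have cost > 75
Step 2: These records originally summed to 338
Step 3: After capping: 4 × 75 = 300
Step 4: Unaffected records sum: 265
Step 5: Final sum = 300 + 265 = 565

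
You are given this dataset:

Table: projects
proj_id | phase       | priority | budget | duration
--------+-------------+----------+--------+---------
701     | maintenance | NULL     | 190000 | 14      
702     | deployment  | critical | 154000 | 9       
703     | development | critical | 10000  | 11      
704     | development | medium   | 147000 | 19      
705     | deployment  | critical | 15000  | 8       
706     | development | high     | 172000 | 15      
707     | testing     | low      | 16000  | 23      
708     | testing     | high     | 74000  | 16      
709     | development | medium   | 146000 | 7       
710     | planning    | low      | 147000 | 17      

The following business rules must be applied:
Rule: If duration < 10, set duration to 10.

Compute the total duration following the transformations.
145

Step 1: 3 records have duration < 10
Step 2: These records originally summed to 24
Step 3: After setting to minimum: 3 × 10 = 30
Step 4: Unaffected records sum: 115
Step 5: Final sum = 30 + 115 = 145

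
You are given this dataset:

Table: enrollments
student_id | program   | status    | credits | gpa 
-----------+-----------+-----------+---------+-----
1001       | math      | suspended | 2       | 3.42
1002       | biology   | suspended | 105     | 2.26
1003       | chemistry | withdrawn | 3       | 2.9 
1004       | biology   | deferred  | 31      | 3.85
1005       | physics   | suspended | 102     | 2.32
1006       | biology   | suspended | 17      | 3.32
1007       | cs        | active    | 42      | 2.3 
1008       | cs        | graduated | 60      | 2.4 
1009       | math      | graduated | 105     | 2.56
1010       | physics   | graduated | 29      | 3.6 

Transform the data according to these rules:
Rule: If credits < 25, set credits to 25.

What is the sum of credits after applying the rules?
549

Step 1: 3 records have credits < 25
Step 2: These records originally summed to 22
Step 3: After setting to minimum: 3 × 25 = 75
Step 4: Unaffected records sum: 474
Step 5: Final sum = 75 + 474 = 549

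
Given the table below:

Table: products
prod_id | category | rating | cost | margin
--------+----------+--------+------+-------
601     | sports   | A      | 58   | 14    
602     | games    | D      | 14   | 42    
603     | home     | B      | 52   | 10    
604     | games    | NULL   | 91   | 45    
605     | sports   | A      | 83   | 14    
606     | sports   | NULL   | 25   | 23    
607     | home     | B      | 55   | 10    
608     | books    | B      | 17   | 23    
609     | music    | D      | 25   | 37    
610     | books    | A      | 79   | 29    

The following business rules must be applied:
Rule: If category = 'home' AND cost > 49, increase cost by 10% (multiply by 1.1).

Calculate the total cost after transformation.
509.7

Step 1: Find records where category = 'home' AND cost > 49
Step 2: 2 records match, summing to 107
Step 3: After multiplier: 107 × 1.1 = 117.7
Step 4: Unaffected records sum: 392
Step 5: Final sum = 117.7 + 392 = 509.7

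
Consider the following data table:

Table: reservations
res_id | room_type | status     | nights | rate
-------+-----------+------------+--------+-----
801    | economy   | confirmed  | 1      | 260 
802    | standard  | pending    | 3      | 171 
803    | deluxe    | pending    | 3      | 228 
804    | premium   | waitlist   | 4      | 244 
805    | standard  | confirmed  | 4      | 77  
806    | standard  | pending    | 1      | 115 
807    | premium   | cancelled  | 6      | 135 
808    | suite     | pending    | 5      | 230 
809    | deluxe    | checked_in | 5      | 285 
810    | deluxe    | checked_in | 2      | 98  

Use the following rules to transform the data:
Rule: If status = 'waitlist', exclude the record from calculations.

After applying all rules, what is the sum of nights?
30

Step 1: Identify records where status = 'waitlist'
Step 2: The excluded records sum to 4
Step 3: Original total nights = 34
Step 4: Remaining total = 34 - 4 = 30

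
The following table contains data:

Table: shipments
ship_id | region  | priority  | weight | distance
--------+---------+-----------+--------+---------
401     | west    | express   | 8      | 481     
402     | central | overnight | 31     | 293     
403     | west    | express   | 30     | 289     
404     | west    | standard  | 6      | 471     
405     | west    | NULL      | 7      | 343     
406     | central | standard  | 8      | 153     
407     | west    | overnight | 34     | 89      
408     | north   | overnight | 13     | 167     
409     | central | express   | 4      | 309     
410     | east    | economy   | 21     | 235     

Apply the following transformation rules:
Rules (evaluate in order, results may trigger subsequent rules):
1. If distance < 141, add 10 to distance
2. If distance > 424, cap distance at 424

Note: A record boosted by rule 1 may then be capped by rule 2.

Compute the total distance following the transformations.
2736

Step 1: Apply rule 1 to records with distance < 141
  - 1 records get bonus of 10
  - Of these, 0 records then exceed 424 and get capped
Step 2: Apply rule 2 to records with distance > 424
  - 2 records (original) are capped
Step 3: Calculate final sum = 2736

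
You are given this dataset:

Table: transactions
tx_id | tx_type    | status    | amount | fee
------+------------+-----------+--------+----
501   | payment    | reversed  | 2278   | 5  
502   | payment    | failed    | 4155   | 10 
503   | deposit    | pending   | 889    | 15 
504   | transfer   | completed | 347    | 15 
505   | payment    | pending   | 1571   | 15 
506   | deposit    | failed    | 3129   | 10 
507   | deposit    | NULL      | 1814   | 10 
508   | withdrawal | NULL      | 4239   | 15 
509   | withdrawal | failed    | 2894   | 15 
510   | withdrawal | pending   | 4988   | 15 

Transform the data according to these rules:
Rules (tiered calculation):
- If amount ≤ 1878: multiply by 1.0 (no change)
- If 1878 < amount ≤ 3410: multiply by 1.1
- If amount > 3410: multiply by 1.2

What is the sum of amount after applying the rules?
29810.5

Step 1: Tier 1 (amount ≤ 1878): 4 records, sum = 4621 × 1.0 = 4621.0
Step 2: Tier 2 (1878 < amount ≤ 3410): 3 records, sum = 8301 × 1.1 = 9131.1
Step 3: Tier 3 (amount > 3410): 3 records, sum = 13382 × 1.2 = 16058.4
Step 4: Final sum = 4621.0 + 9131.1 + 16058.4 = 29810.5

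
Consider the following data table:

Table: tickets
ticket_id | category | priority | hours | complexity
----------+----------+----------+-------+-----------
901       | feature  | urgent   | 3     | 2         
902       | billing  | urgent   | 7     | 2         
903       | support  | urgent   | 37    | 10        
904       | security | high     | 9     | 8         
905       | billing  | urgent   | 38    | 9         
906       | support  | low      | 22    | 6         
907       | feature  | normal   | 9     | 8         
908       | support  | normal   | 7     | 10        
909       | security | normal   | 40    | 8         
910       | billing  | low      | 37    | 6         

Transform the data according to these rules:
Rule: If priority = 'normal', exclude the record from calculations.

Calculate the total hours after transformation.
153

Step 1: Identify records where priority = 'normal'
Step 2: The excluded records sum to 56
Step 3: Original total hours = 209
Step 4: Remaining total = 209 - 56 = 153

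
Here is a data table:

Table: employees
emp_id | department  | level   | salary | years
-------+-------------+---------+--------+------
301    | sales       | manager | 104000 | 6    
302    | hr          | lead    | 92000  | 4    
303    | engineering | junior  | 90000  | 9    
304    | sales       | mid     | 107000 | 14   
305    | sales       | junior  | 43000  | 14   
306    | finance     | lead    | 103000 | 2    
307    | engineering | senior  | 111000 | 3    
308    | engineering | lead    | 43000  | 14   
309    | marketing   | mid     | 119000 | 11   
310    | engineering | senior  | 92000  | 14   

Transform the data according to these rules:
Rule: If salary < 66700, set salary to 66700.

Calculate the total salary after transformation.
951400

Step 1: 2 records have salary < 66700
Step 2: These records originally summed to 86000
Step 3: After setting to minimum: 2 × 66700 = 133400
Step 4: Unaffected records sum: 818000
Step 5: Final sum = 133400 + 818000 = 951400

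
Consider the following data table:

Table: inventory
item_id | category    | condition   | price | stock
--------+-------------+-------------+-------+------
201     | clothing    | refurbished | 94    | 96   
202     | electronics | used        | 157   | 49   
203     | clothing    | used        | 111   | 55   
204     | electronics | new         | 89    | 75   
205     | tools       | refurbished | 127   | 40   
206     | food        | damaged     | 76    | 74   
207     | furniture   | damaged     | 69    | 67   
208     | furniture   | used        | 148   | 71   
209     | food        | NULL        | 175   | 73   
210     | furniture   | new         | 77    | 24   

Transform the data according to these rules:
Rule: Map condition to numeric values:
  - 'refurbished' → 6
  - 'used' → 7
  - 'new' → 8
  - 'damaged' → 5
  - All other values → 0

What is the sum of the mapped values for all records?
59

Step 1: Apply mapping to each record
Step 2: Count by status:
  'refurbished': 2 records × 6 = 12
  'used': 3 records × 7 = 21
  'new': 2 records × 8 = 16
  'damaged': 2 records × 5 = 10
Step 3: Sum all mapped values = 59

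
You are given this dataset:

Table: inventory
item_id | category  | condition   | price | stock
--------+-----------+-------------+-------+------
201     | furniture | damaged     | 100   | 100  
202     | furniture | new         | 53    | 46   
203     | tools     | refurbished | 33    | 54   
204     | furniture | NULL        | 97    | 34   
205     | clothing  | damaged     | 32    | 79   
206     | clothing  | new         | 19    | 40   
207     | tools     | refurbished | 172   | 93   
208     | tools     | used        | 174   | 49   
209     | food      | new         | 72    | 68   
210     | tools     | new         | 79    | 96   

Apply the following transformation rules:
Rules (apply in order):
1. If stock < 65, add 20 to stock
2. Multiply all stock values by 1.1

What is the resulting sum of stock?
834.9

Step 1: Apply Rule 1 - Add 20 to records with stock < 65
  - 5 records affected: 223 + (5 × 20) = 323
  - Unaffected records: 436
  - Sum after Rule 1: 759
Step 2: Apply Rule 2 - Multiply all by 1.1
  - 759 × 1.1 = 834.9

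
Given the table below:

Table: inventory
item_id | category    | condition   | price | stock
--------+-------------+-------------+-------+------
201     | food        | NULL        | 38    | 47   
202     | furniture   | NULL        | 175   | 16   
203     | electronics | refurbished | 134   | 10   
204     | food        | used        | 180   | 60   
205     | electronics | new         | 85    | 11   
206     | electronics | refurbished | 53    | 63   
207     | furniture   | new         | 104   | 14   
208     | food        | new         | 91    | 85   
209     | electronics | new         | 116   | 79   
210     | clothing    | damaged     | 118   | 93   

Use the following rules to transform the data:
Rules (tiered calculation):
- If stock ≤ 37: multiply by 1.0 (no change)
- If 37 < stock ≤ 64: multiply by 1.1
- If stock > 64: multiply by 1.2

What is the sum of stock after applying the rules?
546.4

Step 1: Tier 1 (stock ≤ 37): 4 records, sum = 51 × 1.0 = 51.0
Step 2: Tier 2 (37 < stock ≤ 64): 3 records, sum = 170 × 1.1 = 187.0
Step 3: Tier 3 (stock > 64): 3 records, sum = 257 × 1.2 = 308.4
Step 4: Final sum = 51.0 + 187.0 + 308.4 = 546.4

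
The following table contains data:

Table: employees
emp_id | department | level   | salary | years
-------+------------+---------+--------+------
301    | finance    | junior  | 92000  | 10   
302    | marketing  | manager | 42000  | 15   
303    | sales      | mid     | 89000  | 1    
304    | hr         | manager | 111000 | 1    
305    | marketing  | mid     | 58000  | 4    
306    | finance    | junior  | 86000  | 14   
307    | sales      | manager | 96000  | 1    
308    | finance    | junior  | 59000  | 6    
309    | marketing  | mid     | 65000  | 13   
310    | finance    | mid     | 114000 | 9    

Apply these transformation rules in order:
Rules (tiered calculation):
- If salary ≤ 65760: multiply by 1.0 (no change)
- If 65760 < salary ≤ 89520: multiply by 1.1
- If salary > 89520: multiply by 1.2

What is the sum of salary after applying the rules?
912100.0

Step 1: Tier 1 (salary ≤ 65760): 4 records, sum = 224000 × 1.0 = 224000.0
Step 2: Tier 2 (65760 < salary ≤ 89520): 2 records, sum = 175000 × 1.1 = 192500.0
Step 3: Tier 3 (salary > 89520): 4 records, sum = 413000 × 1.2 = 495600.0
Step 4: Final sum = 224000.0 + 192500.0 + 495600.0 = 912100.0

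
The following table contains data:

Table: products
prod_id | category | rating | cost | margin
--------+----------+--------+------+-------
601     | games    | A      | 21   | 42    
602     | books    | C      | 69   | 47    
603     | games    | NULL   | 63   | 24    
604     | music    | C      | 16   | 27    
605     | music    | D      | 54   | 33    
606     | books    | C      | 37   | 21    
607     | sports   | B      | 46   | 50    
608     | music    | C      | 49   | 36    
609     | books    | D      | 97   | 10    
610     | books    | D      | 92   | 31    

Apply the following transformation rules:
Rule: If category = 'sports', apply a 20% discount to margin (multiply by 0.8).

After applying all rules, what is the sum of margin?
311.0

Step 1: Records with category = 'sports' have total margin = 50
Step 2: Apply multiplier: 50 × 0.8 = 40.0
Step 3: Other records total: 271
Step 4: Final sum = 40.0 + 271 = 311.0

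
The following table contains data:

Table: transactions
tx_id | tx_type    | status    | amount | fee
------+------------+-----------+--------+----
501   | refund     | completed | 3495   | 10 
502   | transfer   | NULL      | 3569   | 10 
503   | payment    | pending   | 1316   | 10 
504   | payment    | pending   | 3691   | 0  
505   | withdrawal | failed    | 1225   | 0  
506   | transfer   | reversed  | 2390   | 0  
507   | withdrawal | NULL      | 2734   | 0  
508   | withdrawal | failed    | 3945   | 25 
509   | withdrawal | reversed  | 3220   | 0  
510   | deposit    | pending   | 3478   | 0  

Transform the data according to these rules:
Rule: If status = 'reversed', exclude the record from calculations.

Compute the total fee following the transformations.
55

Step 1: Identify records where status = 'reversed'
Step 2: The excluded records sum to 0
Step 3: Original total fee = 55
Step 4: Remaining total = 55 - 0 = 55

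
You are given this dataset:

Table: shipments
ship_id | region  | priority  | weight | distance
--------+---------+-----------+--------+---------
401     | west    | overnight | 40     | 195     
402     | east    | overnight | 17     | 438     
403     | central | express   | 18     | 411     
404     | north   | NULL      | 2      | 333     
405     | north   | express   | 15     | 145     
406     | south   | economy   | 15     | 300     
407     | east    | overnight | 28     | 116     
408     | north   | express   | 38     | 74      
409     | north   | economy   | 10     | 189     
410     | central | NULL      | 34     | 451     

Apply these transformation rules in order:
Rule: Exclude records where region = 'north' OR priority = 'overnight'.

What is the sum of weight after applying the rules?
67

Step 1: Find records where region = 'north' OR priority = 'overnight'
Step 2: 7 records match, summing to 150
Step 3: Original sum: 217
Step 4: Remaining sum = 217 - 150 = 67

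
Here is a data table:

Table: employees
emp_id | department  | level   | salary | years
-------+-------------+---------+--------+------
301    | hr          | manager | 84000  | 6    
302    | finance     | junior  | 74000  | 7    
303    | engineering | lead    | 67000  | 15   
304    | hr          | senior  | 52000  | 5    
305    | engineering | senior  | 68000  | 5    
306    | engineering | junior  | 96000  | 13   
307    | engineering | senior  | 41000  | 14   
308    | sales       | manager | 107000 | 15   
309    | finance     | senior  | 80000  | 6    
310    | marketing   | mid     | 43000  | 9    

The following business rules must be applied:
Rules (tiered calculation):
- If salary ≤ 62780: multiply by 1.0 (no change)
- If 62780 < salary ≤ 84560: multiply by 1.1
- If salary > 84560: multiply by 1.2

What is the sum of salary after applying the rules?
789900.0

Step 1: Tier 1 (salary ≤ 62780): 3 records, sum = 136000 × 1.0 = 136000.0
Step 2: Tier 2 (62780 < salary ≤ 84560): 5 records, sum = 373000 × 1.1 = 410300.0
Step 3: Tier 3 (salary > 84560): 2 records, sum = 203000 × 1.2 = 243600.0
Step 4: Final sum = 136000.0 + 410300.0 + 243600.0 = 789900.0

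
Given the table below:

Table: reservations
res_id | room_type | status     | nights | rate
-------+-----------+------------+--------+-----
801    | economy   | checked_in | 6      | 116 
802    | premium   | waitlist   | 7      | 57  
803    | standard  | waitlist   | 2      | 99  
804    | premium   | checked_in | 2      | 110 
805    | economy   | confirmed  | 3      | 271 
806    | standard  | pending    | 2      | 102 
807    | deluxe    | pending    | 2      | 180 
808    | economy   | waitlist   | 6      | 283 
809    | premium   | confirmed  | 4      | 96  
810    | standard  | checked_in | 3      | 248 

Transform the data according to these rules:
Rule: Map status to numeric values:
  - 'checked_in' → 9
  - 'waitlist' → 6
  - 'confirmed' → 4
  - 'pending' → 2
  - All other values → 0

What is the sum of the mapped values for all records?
57

Step 1: Apply mapping to each record
Step 2: Count by status:
  'checked_in': 3 records × 9 = 27
  'waitlist': 3 records × 6 = 18
  'confirmed': 2 records × 4 = 8
  'pending': 2 records × 2 = 4
Step 3: Sum all mapped values = 57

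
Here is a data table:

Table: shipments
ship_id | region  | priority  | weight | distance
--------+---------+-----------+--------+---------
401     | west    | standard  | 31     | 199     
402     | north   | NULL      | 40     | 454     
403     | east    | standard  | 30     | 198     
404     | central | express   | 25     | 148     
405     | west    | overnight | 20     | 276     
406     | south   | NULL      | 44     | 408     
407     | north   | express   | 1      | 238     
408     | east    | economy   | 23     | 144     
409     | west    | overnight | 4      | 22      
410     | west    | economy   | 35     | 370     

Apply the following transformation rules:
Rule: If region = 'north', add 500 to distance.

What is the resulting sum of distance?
3457

Step 1: Count records where region = 'north': 2
Step 2: Total bonus added: 2 × 500 = 1000
Step 3: Original sum of distance: 2457
Step 4: Final sum = 2457 + 1000 = 3457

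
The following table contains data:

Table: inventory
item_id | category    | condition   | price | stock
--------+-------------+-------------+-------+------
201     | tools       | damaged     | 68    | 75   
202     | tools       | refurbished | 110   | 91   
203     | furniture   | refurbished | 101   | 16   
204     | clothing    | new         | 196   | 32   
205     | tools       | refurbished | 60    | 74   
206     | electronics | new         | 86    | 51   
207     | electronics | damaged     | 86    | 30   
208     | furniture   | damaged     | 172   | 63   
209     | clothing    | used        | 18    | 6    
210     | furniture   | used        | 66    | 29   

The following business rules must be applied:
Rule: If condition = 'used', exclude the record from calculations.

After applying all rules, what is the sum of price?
879

Step 1: Identify records where condition = 'used'
Step 2: The excluded records sum to 84
Step 3: Original total price = 963
Step 4: Remaining total = 963 - 84 = 879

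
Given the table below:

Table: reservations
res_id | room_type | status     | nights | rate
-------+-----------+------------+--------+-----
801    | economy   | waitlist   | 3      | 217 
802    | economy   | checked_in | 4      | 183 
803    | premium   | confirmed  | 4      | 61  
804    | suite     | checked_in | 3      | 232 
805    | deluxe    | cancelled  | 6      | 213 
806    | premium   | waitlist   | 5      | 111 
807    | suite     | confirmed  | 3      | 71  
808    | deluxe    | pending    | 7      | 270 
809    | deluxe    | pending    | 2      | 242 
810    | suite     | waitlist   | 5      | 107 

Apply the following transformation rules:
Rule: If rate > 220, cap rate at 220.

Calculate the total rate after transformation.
1623

Step 1: 3 records have rate > 220
Step 2: These records originally summed to 744
Step 3: After capping: 3 × 220 = 660
Step 4: Unaffected records sum: 963
Step 5: Final sum = 660 + 963 = 1623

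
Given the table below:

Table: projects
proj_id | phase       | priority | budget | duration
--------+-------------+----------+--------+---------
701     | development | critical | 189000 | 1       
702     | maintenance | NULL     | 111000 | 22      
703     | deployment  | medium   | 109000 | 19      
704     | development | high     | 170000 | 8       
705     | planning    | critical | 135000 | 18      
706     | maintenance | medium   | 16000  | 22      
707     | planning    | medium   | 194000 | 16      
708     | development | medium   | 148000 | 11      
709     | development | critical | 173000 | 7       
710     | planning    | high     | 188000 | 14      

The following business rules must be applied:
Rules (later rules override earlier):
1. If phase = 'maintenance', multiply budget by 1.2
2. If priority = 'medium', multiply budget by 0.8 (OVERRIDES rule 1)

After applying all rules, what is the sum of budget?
1361800.0

Step 1: Rule 2 takes priority for records with priority = 'medium'
  - 4 records: 467000 × 0.8 = 373600.0
Step 2: Rule 1 applies to remaining records with phase = 'maintenance'
  - 1 records: 111000 × 1.2 = 133200.0
Step 3: Other records unchanged: 855000
Step 4: Final sum = 373600.0 + 133200.0 + 855000 = 1361800.0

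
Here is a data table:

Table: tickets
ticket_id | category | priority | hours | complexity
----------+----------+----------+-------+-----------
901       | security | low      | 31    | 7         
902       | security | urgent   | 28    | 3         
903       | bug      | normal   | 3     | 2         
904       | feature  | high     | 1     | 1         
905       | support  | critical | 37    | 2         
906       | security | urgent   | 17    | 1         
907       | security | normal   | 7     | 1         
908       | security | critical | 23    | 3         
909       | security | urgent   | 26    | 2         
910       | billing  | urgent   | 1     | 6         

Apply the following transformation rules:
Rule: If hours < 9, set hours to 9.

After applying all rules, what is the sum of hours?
198

Step 1: 4 records have hours < 9
Step 2: These records originally summed to 12
Step 3: After setting to minimum: 4 × 9 = 36
Step 4: Unaffected records sum: 162
Step 5: Final sum = 36 + 162 = 198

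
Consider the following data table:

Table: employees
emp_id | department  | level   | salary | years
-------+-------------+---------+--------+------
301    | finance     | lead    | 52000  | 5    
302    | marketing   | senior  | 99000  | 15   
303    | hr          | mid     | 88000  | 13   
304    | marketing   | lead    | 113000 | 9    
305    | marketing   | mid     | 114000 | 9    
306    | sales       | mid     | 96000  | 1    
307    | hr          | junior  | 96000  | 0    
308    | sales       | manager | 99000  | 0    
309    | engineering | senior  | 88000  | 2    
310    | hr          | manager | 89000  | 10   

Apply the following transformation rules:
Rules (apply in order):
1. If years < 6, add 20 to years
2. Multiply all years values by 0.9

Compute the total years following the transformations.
147.6

Step 1: Apply Rule 1 - Add 20 to records with years < 6
  - 5 records affected: 8 + (5 × 20) = 108
  - Unaffected records: 56
  - Sum after Rule 1: 164
Step 2: Apply Rule 2 - Multiply all by 0.9
  - 164 × 0.9 = 147.6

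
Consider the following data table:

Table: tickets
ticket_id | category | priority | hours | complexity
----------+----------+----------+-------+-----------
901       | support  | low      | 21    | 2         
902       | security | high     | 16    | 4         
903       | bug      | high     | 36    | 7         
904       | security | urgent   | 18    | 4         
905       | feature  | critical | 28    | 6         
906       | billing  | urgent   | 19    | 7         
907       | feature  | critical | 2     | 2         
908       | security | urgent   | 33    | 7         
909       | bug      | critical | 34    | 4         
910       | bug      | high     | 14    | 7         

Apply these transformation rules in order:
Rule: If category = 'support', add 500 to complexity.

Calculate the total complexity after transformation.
550

Step 1: Count records where category = 'support': 1
Step 2: Total bonus added: 1 × 500 = 500
Step 3: Original sum of complexity: 50
Step 4: Final sum = 50 + 500 = 550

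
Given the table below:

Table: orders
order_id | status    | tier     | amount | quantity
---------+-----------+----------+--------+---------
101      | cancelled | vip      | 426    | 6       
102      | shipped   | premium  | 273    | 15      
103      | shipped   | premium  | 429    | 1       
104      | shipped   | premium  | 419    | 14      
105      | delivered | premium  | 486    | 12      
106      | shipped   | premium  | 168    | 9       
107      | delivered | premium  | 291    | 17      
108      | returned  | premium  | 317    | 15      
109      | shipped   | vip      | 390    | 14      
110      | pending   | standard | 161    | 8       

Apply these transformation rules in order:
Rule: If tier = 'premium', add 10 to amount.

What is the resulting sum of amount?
3430

Step 1: Count records where tier = 'premium': 7
Step 2: Total bonus added: 7 × 10 = 70
Step 3: Original sum of amount: 3360
Step 4: Final sum = 3360 + 70 = 3430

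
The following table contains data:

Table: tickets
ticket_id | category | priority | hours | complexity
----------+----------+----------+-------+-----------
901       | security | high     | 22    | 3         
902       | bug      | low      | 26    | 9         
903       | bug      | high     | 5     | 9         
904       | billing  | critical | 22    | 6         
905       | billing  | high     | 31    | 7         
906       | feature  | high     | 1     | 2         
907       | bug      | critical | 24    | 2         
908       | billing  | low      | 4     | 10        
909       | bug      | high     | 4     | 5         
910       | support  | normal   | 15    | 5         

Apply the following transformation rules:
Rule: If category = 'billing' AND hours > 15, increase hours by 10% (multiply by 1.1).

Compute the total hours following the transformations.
159.3

Step 1: Find records where category = 'billing' AND hours > 15
Step 2: 2 records match, summing to 53
Step 3: After multiplier: 53 × 1.1 = 58.3
Step 4: Unaffected records sum: 101
Step 5: Final sum = 58.3 + 101 = 159.3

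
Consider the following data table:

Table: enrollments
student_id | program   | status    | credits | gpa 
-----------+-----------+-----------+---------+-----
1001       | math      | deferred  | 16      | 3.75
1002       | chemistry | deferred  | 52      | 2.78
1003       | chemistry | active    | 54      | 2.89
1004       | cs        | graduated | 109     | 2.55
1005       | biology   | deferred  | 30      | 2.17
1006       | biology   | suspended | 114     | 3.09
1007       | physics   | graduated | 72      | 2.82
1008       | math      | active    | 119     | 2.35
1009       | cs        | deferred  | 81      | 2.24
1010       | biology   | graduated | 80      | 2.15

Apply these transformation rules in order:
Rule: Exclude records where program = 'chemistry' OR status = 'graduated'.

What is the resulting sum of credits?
360

Step 1: Find records where program = 'chemistry' OR status = 'graduated'
Step 2: 5 records match, summing to 367
Step 3: Original sum: 727
Step 4: Remaining sum = 727 - 367 = 360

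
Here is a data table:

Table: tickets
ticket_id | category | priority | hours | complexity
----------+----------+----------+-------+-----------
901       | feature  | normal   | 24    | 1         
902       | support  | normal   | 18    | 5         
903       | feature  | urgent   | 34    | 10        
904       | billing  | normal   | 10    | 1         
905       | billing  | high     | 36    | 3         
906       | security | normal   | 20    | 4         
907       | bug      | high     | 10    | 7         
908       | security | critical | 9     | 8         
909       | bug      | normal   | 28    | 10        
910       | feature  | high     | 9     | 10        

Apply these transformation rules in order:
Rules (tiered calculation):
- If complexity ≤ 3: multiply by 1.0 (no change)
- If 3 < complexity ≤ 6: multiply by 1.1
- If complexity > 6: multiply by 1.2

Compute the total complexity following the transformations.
68.9

Step 1: Tier 1 (complexity ≤ 3): 3 records, sum = 5 × 1.0 = 5.0
Step 2: Tier 2 (3 < complexity ≤ 6): 2 records, sum = 9 × 1.1 = 9.9
Step 3: Tier 3 (complexity > 6): 5 records, sum = 45 × 1.2 = 54.0
Step 4: Final sum = 5.0 + 9.9 + 54.0 = 68.9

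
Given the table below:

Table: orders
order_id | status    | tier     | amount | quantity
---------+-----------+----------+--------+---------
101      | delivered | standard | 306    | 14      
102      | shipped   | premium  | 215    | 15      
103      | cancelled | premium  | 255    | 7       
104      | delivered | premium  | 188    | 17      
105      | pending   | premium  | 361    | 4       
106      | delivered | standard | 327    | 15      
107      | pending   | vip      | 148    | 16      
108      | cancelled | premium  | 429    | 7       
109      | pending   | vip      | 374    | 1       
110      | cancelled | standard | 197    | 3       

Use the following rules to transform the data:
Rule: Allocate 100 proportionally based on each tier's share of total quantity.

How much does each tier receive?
premium: 50.51, standard: 32.32, vip: 17.17

Step 1: Calculate total quantity = 99
Step 2: Calculate each tier's proportion:
  premium: 50/99 = 50.51% → 50.51
  standard: 32/99 = 32.32% → 32.32
  vip: 17/99 = 17.17% → 17.17
Step 3: Verify: sum of allocations ≈ 100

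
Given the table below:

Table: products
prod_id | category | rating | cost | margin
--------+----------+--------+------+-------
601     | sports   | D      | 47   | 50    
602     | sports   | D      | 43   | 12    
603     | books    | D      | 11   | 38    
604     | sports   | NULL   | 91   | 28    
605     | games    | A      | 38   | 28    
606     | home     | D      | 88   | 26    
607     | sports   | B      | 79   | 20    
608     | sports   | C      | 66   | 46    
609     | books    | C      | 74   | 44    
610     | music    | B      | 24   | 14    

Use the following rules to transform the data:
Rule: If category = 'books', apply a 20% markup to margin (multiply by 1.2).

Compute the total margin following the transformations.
322.4

Step 1: Records with category = 'books' have total margin = 82
Step 2: Apply multiplier: 82 × 1.2 = 98.4
Step 3: Other records total: 224
Step 4: Final sum = 98.4 + 224 = 322.4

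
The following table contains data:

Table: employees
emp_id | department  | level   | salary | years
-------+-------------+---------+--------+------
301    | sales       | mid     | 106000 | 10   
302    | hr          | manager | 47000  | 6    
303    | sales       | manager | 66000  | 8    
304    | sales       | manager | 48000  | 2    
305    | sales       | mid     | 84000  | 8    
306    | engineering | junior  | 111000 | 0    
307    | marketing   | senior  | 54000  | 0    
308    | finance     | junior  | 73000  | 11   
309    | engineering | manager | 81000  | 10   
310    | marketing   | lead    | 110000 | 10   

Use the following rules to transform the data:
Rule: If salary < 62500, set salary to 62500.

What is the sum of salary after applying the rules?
818500

Step 1: 3 records have salary < 62500
Step 2: These records originally summed to 149000
Step 3: After setting to minimum: 3 × 62500 = 187500
Step 4: Unaffected records sum: 631000
Step 5: Final sum = 187500 + 631000 = 818500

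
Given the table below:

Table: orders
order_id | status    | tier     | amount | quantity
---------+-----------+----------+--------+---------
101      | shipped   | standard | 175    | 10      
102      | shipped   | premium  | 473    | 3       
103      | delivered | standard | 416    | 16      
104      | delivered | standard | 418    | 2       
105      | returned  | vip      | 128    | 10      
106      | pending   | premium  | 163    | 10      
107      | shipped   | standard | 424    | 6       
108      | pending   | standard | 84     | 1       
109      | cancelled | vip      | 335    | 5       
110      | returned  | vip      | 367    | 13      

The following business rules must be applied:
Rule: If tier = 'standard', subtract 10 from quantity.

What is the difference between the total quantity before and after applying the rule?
50

Step 1: Original sum of quantity = 76
Step 2: 5 records have tier = 'standard'
Step 3: Each affected record changes by -10
Step 4: Total change = 5 × -10 = -50
Step 5: New sum = 76 + -50 = 26
Step 6: Difference = |26 - 76| = 50
        (Sum decreased by 50)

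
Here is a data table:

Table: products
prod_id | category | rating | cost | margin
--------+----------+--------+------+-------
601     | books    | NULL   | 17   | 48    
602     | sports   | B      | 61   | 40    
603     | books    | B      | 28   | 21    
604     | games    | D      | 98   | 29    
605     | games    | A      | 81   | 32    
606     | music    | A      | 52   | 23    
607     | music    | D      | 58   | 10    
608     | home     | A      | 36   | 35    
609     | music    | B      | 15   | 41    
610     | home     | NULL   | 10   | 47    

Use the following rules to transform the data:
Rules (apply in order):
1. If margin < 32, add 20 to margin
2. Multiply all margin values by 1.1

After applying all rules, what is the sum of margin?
446.6

Step 1: Apply Rule 1 - Add 20 to records with margin < 32
  - 4 records affected: 83 + (4 × 20) = 163
  - Unaffected records: 243
  - Sum after Rule 1: 406
Step 2: Apply Rule 2 - Multiply all by 1.1
  - 406 × 1.1 = 446.6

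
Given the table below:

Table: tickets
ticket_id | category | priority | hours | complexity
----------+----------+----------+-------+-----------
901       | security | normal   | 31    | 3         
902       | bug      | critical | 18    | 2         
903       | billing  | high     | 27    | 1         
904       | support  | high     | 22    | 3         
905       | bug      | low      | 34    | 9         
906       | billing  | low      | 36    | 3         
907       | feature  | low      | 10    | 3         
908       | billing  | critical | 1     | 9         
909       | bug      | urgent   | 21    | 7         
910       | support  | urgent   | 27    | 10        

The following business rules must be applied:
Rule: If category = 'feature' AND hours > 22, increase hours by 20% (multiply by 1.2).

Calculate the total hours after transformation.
227

Step 1: Find records where category = 'feature' AND hours > 22
Step 2: 0 records match, summing to 0
Step 3: After multiplier: 0 × 1.2 = 0.0
Step 4: Unaffected records sum: 227
Step 5: Final sum = 0.0 + 227 = 227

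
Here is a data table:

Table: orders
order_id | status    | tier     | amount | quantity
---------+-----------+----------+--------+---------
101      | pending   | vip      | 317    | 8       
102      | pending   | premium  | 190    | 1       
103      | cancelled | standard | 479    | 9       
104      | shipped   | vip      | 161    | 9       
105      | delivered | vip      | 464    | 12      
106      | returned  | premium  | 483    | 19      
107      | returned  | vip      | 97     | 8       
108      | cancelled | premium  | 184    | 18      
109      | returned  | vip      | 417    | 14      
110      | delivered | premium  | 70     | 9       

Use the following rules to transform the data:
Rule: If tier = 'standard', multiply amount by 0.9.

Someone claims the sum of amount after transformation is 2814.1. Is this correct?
Yes, the result is correct.

Step 1: Calculate the correct sum after transformation
Step 2: Apply multiplier 0.9 to records where tier = 'standard'
Step 3: Correct result = 2814.1
Step 4: Claimed result = 2814.1
Step 5: 2814.1 = 2814.1 ✓
Conclusion: The claimed result is correct.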